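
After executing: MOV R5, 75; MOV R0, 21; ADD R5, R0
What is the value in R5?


Register state trace:
  MOV R5, 75  → R5 = 75
  MOV R0, 21  → R0 = 21
  ADD R5, R0  → R5 = 75 + 21 = 96
Final: R5 = 96

96


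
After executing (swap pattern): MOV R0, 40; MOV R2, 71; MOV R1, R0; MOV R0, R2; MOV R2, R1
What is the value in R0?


Register state trace (swap pattern):
  MOV R0, 40  → R0 = 40
  MOV R2, 71  → R2 = 71
  MOV R1, R0  → R1 = 40  (save R0)
  MOV R0, R2  → R0 = 71  (R0 gets R2's value)
  MOV R2, R1  → R2 = 40  (R2 gets saved value)
Final: R0 = 71

71


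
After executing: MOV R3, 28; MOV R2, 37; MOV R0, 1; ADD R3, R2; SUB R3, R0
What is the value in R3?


Register state trace:
  MOV R3, 28  → R3 = 28
  MOV R2, 37  → R2 = 37
  MOV R0, 1  → R0 = 1
  ADD R3, R2  → R3 = 28 + 37 = 65
  SUB R3, R0  → R3 = 65 - 1 = 64
Final: R3 = 64

64


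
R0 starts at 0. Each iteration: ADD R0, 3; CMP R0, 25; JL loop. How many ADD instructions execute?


Loop trace (R0 starts at 0, target 25, step 3):
  ADD #1: R0 = 0 + 3 = 3  → 3 < 25, loop
  ADD #2: R0 = 3 + 3 = 6  → 6 < 25, loop
  ADD #3: R0 = 6 + 3 = 9  → 9 < 25, loop
  ADD #4: R0 = 9 + 3 = 12  → 12 < 25, loop
  ADD #5: R0 = 12 + 3 = 15  → 15 < 25, loop
  ADD #6: R0 = 15 + 3 = 18  → 18 < 25, loop
  ADD #7: R0 = 18 + 3 = 21  → 21 < 25, loop
  ADD #8: R0 = 21 + 3 = 24  → 24 < 25, loop
  ADD #9: R0 = 24 + 3 = 27  → 27 >= 25, exit
Total ADD instructions: 9

9


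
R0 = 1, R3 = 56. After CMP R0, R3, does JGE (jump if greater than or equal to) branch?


Trace:
  R0 = 1, R3 = 56
  CMP R0, R3  → compares 1 vs 56
  JGE checks: is 1 greater than or equal to 56?
  1 < 56, so condition is false
Branch taken: No

No


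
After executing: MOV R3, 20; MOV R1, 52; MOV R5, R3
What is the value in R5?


Register state trace:
  MOV R3, 20  → R3 = 20
  MOV R1, 52  → R1 = 52
  MOV R5, R3  → R5 = 20
Final: R5 = 20

20


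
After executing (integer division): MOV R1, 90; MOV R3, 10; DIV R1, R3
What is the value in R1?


Register state trace:
  MOV R1, 90  → R1 = 90
  MOV R3, 10  → R3 = 10
  DIV R1, R3  → R1 = 90 // 10 = 9
Final: R1 = 9

9


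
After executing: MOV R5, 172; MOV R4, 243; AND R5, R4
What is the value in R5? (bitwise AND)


Register state trace:
  MOV R5, 172  → R5 = 172 (0b10101100)
  MOV R4, 243  → R4 = 243 (0b11110011)
  AND R5, R4  → R5 = 172 AND 243 = 160 (0b10100000)
Final: R5 = 160

160


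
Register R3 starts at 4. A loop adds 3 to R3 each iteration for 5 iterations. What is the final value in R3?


Starting value: R3 = 4
  Iter 1: R3 = 4 + 3 = 7
  Iter 2: R3 = 7 + 3 = 10
  Iter 3: R3 = 10 + 3 = 13
  Iter 4: R3 = 13 + 3 = 16
  Iter 5: R3 = 16 + 3 = 19
Final: R3 = 19

19


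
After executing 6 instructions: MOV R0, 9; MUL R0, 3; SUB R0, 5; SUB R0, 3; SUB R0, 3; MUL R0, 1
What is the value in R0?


Register state trace:
  MOV R0, 9  → R0 = 9
  MUL R0, 3  → R0 = 9 * 3 = 27
  SUB R0, 5  → R0 = 27 - 5 = 22
  SUB R0, 3  → R0 = 22 - 3 = 19
  SUB R0, 3  → R0 = 19 - 3 = 16
  MUL R0, 1  → R0 = 16 * 1 = 16
Final: R0 = 16

16


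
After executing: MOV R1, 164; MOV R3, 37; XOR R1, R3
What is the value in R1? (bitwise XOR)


Register state trace:
  MOV R1, 164  → R1 = 164 (0b10100100)
  MOV R3, 37  → R3 = 37 (0b00100101)
  XOR R1, R3  → R1 = 164 XOR 37 = 129 (0b10000001)
Final: R1 = 129

129


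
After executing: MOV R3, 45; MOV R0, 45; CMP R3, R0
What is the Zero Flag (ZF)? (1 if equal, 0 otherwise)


Register state trace:
  MOV R3, 45  → R3 = 45
  MOV R0, 45  → R0 = 45
  CMP R3, R0  → computes 45 - 45 = 0
  Result is zero, so values are equal
ZF = 1

1


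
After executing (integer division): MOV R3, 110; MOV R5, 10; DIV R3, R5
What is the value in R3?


Register state trace:
  MOV R3, 110  → R3 = 110
  MOV R5, 10  → R5 = 10
  DIV R3, R5  → R3 = 110 // 10 = 11
Final: R3 = 11

11


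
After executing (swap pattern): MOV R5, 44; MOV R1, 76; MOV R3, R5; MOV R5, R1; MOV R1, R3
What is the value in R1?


Register state trace (swap pattern):
  MOV R5, 44  → R5 = 44
  MOV R1, 76  → R1 = 76
  MOV R3, R5  → R3 = 44  (save R5)
  MOV R5, R1  → R5 = 76  (R5 gets R1's value)
  MOV R1, R3  → R1 = 44  (R1 gets saved value)
Final: R1 = 44

44


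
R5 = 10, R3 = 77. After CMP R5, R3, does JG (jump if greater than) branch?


Trace:
  R5 = 10, R3 = 77
  CMP R5, R3  → compares 10 vs 77
  JG checks: is 10 greater than 77?
  10 < 77, so condition is false
Branch taken: No

No


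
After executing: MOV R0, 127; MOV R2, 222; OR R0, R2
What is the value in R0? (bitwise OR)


Register state trace:
  MOV R0, 127  → R0 = 127 (0b01111111)
  MOV R2, 222  → R2 = 222 (0b11011110)
  OR R0, R2   → R0 = 127 OR 222 = 255 (0b11111111)
Final: R0 = 255

255


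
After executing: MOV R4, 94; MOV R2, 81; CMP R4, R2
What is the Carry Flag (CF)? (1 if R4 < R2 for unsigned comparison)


Register state trace:
  MOV R4, 94  → R4 = 94
  MOV R2, 81  → R2 = 81
  CMP R4, R2  → unsigned 94 - 81: no borrow
  94 >= 81, so CF = 0
CF = 0

0


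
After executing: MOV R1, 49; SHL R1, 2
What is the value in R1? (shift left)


Register state trace:
  MOV R1, 49  → R1 = 49
  SHL R1, 2  → R1 = 49 << 2 = 49 * 2^2 = 196
Final: R1 = 196

196


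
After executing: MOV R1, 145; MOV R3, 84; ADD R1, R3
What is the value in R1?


Register state trace:
  MOV R1, 145  → R1 = 145
  MOV R3, 84  → R3 = 84
  ADD R1, R3  → R1 = 145 + 84 = 229
Final: R1 = 229

229


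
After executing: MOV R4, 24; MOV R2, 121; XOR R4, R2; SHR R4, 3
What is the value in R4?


Register state trace:
  MOV R4, 24  → R4 = 24 (0b00011000)
  MOV R2, 121  → R2 = 121 (0b01111001)
  XOR R4, R2  → R4 = 24 XOR 121 = 97 (0b01100001)
  SHR R4, 3  → R4 = 97 >> 3 = 12
Final: R4 = 12

12


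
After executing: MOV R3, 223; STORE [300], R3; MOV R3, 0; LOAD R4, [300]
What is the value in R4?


Register and memory trace:
  MOV R3, 223  → R3 = 223
  STORE [300], R3  → mem[300] = 223
  MOV R3, 0  → R3 = 0
  LOAD R4, [300]  → R4 = mem[300] = 223
Final: R4 = 223

223


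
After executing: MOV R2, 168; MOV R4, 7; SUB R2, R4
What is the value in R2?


Register state trace:
  MOV R2, 168  → R2 = 168
  MOV R4, 7  → R4 = 7
  SUB R2, R4  → R2 = 168 - 7 = 161
Final: R2 = 161

161


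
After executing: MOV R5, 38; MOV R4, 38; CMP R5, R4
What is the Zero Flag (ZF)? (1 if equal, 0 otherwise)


Register state trace:
  MOV R5, 38  → R5 = 38
  MOV R4, 38  → R4 = 38
  CMP R5, R4  → computes 38 - 38 = 0
  Result is zero, so values are equal
ZF = 1

1


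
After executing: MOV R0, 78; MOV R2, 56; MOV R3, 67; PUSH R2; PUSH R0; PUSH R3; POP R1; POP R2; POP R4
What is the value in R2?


Stack trace (top is rightmost):
  MOV R0, 78  → R0 = 78
  MOV R2, 56  → R2 = 56
  MOV R3, 67  → R3 = 67
  PUSH R2  → stack: [56]
  PUSH R0  → stack: [56, 78]
  PUSH R3  → stack: [56, 78, 67]
  POP R1  → R1 = 67, stack: [56, 78]
  POP R2  → R2 = 78, stack: [56]
  POP R4  → R4 = 56, stack: []
Final: R2 = 78

78


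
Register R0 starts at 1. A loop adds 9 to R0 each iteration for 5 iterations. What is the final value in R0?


Starting value: R0 = 1
  Iter 1: R0 = 1 + 9 = 10
  Iter 2: R0 = 10 + 9 = 19
  Iter 3: R0 = 19 + 9 = 28
  Iter 4: R0 = 28 + 9 = 37
  Iter 5: R0 = 37 + 9 = 46
Final: R0 = 46

46


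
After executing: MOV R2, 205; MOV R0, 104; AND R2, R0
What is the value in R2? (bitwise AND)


Register state trace:
  MOV R2, 205  → R2 = 205 (0b11001101)
  MOV R0, 104  → R0 = 104 (0b01101000)
  AND R2, R0  → R2 = 205 AND 104 = 72 (0b01001000)
Final: R2 = 72

72


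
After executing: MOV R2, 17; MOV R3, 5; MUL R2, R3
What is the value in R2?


Register state trace:
  MOV R2, 17  → R2 = 17
  MOV R3, 5  → R3 = 5
  MUL R2, R3  → R2 = 17 * 5 = 85
Final: R2 = 85

85


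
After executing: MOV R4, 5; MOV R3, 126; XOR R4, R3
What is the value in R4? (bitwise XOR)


Register state trace:
  MOV R4, 5  → R4 = 5 (0b00000101)
  MOV R3, 126  → R3 = 126 (0b01111110)
  XOR R4, R3  → R4 = 5 XOR 126 = 123 (0b01111011)
Final: R4 = 123

123


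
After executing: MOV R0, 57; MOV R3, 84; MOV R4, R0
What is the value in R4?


Register state trace:
  MOV R0, 57  → R0 = 57
  MOV R3, 84  → R3 = 84
  MOV R4, R0  → R4 = 57
Final: R4 = 57

57


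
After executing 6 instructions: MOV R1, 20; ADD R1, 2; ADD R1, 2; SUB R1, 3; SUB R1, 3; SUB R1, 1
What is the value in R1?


Register state trace:
  MOV R1, 20  → R1 = 20
  ADD R1, 2  → R1 = 20 + 2 = 22
  ADD R1, 2  → R1 = 22 + 2 = 24
  SUB R1, 3  → R1 = 24 - 3 = 21
  SUB R1, 3  → R1 = 21 - 3 = 18
  SUB R1, 1  → R1 = 18 - 1 = 17
Final: R1 = 17

17


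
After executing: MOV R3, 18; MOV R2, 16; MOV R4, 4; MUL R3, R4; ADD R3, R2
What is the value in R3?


Register state trace:
  MOV R3, 18  → R3 = 18
  MOV R2, 16  → R2 = 16
  MOV R4, 4  → R4 = 4
  MUL R3, R4  → R3 = 18 * 4 = 72
  ADD R3, R2  → R3 = 72 + 16 = 88
Final: R3 = 88

88


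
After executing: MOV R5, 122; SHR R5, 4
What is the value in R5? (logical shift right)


Register state trace:
  MOV R5, 122  → R5 = 122
  SHR R5, 4  → R5 = 122 >> 4 = 122 // 2^4 = 7
Final: R5 = 7

7


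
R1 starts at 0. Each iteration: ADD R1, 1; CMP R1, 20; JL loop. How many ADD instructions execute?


Loop trace (R1 starts at 0, target 20, step 1):
  ADD #1: R1 = 0 + 1 = 1  → 1 < 20, loop
  ADD #2: R1 = 1 + 1 = 2  → 2 < 20, loop
  ADD #3: R1 = 2 + 1 = 3  → 3 < 20, loop
  ADD #4: R1 = 3 + 1 = 4  → 4 < 20, loop
  ADD #5: R1 = 4 + 1 = 5  → 5 < 20, loop
  ADD #6: R1 = 5 + 1 = 6  → 6 < 20, loop
  ADD #7: R1 = 6 + 1 = 7  → 7 < 20, loop
  ADD #8: R1 = 7 + 1 = 8  → 8 < 20, loop
  ADD #9: R1 = 8 + 1 = 9  → 9 < 20, loop
  ADD #10: R1 = 9 + 1 = 10  → 10 < 20, loop
  ADD #11: R1 = 10 + 1 = 11  → 11 < 20, loop
  ADD #12: R1 = 11 + 1 = 12  → 12 < 20, loop
  ADD #13: R1 = 12 + 1 = 13  → 13 < 20, loop
  ADD #14: R1 = 13 + 1 = 14  → 14 < 20, loop
  ADD #15: R1 = 14 + 1 = 15  → 15 < 20, loop
  ADD #16: R1 = 15 + 1 = 16  → 16 < 20, loop
  ADD #17: R1 = 16 + 1 = 17  → 17 < 20, loop
  ADD #18: R1 = 17 + 1 = 18  → 18 < 20, loop
  ADD #19: R1 = 18 + 1 = 19  → 19 < 20, loop
  ADD #20: R1 = 19 + 1 = 20  → 20 >= 20, exit
Total ADD instructions: 20

20


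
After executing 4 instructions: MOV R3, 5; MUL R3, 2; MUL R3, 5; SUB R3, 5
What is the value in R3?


Register state trace:
  MOV R3, 5  → R3 = 5
  MUL R3, 2  → R3 = 5 * 2 = 10
  MUL R3, 5  → R3 = 10 * 5 = 50
  SUB R3, 5  → R3 = 50 - 5 = 45
Final: R3 = 45

45


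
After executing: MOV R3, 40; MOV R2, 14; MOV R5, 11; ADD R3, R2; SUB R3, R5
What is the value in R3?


Register state trace:
  MOV R3, 40  → R3 = 40
  MOV R2, 14  → R2 = 14
  MOV R5, 11  → R5 = 11
  ADD R3, R2  → R3 = 40 + 14 = 54
  SUB R3, R5  → R3 = 54 - 11 = 43
Final: R3 = 43

43


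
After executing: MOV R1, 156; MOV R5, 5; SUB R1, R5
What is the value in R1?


Register state trace:
  MOV R1, 156  → R1 = 156
  MOV R5, 5  → R5 = 5
  SUB R1, R5  → R1 = 156 - 5 = 151
Final: R1 = 151

151


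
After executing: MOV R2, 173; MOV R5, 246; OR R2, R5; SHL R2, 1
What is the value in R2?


Register state trace:
  MOV R2, 173  → R2 = 173 (0b10101101)
  MOV R5, 246  → R5 = 246 (0b11110110)
  OR R2, R5  → R2 = 173 OR 246 = 255 (0b11111111)
  SHL R2, 1  → R2 = 255 << 1 = 510
Final: R2 = 510

510


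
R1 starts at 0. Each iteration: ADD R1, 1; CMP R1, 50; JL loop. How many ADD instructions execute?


Loop trace (R1 starts at 0, target 50, step 1):
  ADD #1: R1 = 0 + 1 = 1  → 1 < 50, loop
  ADD #2: R1 = 1 + 1 = 2  → 2 < 50, loop
  ADD #3: R1 = 2 + 1 = 3  → 3 < 50, loop
  ADD #4: R1 = 3 + 1 = 4  → 4 < 50, loop
  ADD #5: R1 = 4 + 1 = 5  → 5 < 50, loop
  ADD #6: R1 = 5 + 1 = 6  → 6 < 50, loop
  ADD #7: R1 = 6 + 1 = 7  → 7 < 50, loop
  ADD #8: R1 = 7 + 1 = 8  → 8 < 50, loop
  ADD #9: R1 = 8 + 1 = 9  → 9 < 50, loop
  ADD #10: R1 = 9 + 1 = 10  → 10 < 50, loop
  ADD #11: R1 = 10 + 1 = 11  → 11 < 50, loop
  ADD #12: R1 = 11 + 1 = 12  → 12 < 50, loop
  ADD #13: R1 = 12 + 1 = 13  → 13 < 50, loop
  ADD #14: R1 = 13 + 1 = 14  → 14 < 50, loop
  ADD #15: R1 = 14 + 1 = 15  → 15 < 50, loop
  ADD #16: R1 = 15 + 1 = 16  → 16 < 50, loop
  ADD #17: R1 = 16 + 1 = 17  → 17 < 50, loop
  ADD #18: R1 = 17 + 1 = 18  → 18 < 50, loop
  ADD #19: R1 = 18 + 1 = 19  → 19 < 50, loop
  ADD #20: R1 = 19 + 1 = 20  → 20 < 50, loop
  ADD #21: R1 = 20 + 1 = 21  → 21 < 50, loop
  ADD #22: R1 = 21 + 1 = 22  → 22 < 50, loop
  ADD #23: R1 = 22 + 1 = 23  → 23 < 50, loop
  ADD #24: R1 = 23 + 1 = 24  → 24 < 50, loop
  ADD #25: R1 = 24 + 1 = 25  → 25 < 50, loop
  ADD #26: R1 = 25 + 1 = 26  → 26 < 50, loop
  ADD #27: R1 = 26 + 1 = 27  → 27 < 50, loop
  ADD #28: R1 = 27 + 1 = 28  → 28 < 50, loop
  ADD #29: R1 = 28 + 1 = 29  → 29 < 50, loop
  ADD #30: R1 = 29 + 1 = 30  → 30 < 50, loop
  ADD #31: R1 = 30 + 1 = 31  → 31 < 50, loop
  ADD #32: R1 = 31 + 1 = 32  → 32 < 50, loop
  ADD #33: R1 = 32 + 1 = 33  → 33 < 50, loop
  ADD #34: R1 = 33 + 1 = 34  → 34 < 50, loop
  ADD #35: R1 = 34 + 1 = 35  → 35 < 50, loop
  ADD #36: R1 = 35 + 1 = 36  → 36 < 50, loop
  ADD #37: R1 = 36 + 1 = 37  → 37 < 50, loop
  ADD #38: R1 = 37 + 1 = 38  → 38 < 50, loop
  ADD #39: R1 = 38 + 1 = 39  → 39 < 50, loop
  ADD #40: R1 = 39 + 1 = 40  → 40 < 50, loop
  ADD #41: R1 = 40 + 1 = 41  → 41 < 50, loop
  ADD #42: R1 = 41 + 1 = 42  → 42 < 50, loop
  ADD #43: R1 = 42 + 1 = 43  → 43 < 50, loop
  ADD #44: R1 = 43 + 1 = 44  → 44 < 50, loop
  ADD #45: R1 = 44 + 1 = 45  → 45 < 50, loop
  ADD #46: R1 = 45 + 1 = 46  → 46 < 50, loop
  ADD #47: R1 = 46 + 1 = 47  → 47 < 50, loop
  ADD #48: R1 = 47 + 1 = 48  → 48 < 50, loop
  ADD #49: R1 = 48 + 1 = 49  → 49 < 50, loop
  ADD #50: R1 = 49 + 1 = 50  → 50 >= 50, exit
Total ADD instructions: 50

50


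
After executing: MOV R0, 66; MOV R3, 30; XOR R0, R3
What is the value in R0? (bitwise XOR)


Register state trace:
  MOV R0, 66  → R0 = 66 (0b01000010)
  MOV R3, 30  → R3 = 30 (0b00011110)
  XOR R0, R3  → R0 = 66 XOR 30 = 92 (0b01011100)
Final: R0 = 92

92


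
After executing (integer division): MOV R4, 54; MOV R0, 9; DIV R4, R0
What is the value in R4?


Register state trace:
  MOV R4, 54  → R4 = 54
  MOV R0, 9  → R0 = 9
  DIV R4, R0  → R4 = 54 // 9 = 6
Final: R4 = 6

6


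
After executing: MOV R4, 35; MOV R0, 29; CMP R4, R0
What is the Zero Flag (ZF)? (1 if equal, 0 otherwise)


Register state trace:
  MOV R4, 35  → R4 = 35
  MOV R0, 29  → R0 = 29
  CMP R4, R0  → computes 35 - 29 = 6
  Result is nonzero, so values are not equal
ZF = 0

0


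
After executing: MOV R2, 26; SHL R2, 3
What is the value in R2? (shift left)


Register state trace:
  MOV R2, 26  → R2 = 26
  SHL R2, 3  → R2 = 26 << 3 = 26 * 2^3 = 208
Final: R2 = 208

208


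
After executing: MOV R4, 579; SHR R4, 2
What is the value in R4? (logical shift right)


Register state trace:
  MOV R4, 579  → R4 = 579
  SHR R4, 2  → R4 = 579 >> 2 = 579 // 2^2 = 144
Final: R4 = 144

144


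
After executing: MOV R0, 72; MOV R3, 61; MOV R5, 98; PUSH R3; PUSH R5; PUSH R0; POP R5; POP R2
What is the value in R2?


Stack trace (top is rightmost):
  MOV R0, 72  → R0 = 72
  MOV R3, 61  → R3 = 61
  MOV R5, 98  → R5 = 98
  PUSH R3  → stack: [61]
  PUSH R5  → stack: [61, 98]
  PUSH R0  → stack: [61, 98, 72]
  POP R5  → R5 = 72, stack: [61, 98]
  POP R2  → R2 = 98, stack: [61]
Final: R2 = 98

98


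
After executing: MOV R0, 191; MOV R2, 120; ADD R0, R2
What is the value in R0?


Register state trace:
  MOV R0, 191  → R0 = 191
  MOV R2, 120  → R2 = 120
  ADD R0, R2  → R0 = 191 + 120 = 311
Final: R0 = 311

311


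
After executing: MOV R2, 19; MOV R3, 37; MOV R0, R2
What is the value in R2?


Register state trace:
  MOV R2, 19  → R2 = 19
  MOV R3, 37  → R3 = 37
  MOV R0, R2  → R0 = 19
Final: R2 = 19

19


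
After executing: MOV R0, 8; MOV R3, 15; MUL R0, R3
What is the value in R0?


Register state trace:
  MOV R0, 8  → R0 = 8
  MOV R3, 15  → R3 = 15
  MUL R0, R3  → R0 = 8 * 15 = 120
Final: R0 = 120

120


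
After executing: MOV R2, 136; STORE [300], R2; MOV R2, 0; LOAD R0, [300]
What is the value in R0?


Register and memory trace:
  MOV R2, 136  → R2 = 136
  STORE [300], R2  → mem[300] = 136
  MOV R2, 0  → R2 = 0
  LOAD R0, [300]  → R0 = mem[300] = 136
Final: R0 = 136

136


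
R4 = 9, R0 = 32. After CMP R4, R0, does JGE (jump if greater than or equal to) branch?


Trace:
  R4 = 9, R0 = 32
  CMP R4, R0  → compares 9 vs 32
  JGE checks: is 9 greater than or equal to 32?
  9 < 32, so condition is false
Branch taken: No

No


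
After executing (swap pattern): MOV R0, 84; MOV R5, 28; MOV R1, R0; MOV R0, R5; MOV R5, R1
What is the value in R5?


Register state trace (swap pattern):
  MOV R0, 84  → R0 = 84
  MOV R5, 28  → R5 = 28
  MOV R1, R0  → R1 = 84  (save R0)
  MOV R0, R5  → R0 = 28  (R0 gets R5's value)
  MOV R5, R1  → R5 = 84  (R5 gets saved value)
Final: R5 = 84

84


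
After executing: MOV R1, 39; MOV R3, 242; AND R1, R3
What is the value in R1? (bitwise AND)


Register state trace:
  MOV R1, 39  → R1 = 39 (0b00100111)
  MOV R3, 242  → R3 = 242 (0b11110010)
  AND R1, R3  → R1 = 39 AND 242 = 34 (0b00100010)
Final: R1 = 34

34


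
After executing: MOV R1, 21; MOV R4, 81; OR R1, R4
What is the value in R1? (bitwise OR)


Register state trace:
  MOV R1, 21  → R1 = 21 (0b00010101)
  MOV R4, 81  → R4 = 81 (0b01010001)
  OR R1, R4   → R1 = 21 OR 81 = 85 (0b01010101)
Final: R1 = 85

85


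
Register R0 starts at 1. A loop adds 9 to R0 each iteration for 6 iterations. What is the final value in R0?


Starting value: R0 = 1
  Iter 1: R0 = 1 + 9 = 10
  Iter 2: R0 = 10 + 9 = 19
  Iter 3: R0 = 19 + 9 = 28
  Iter 4: R0 = 28 + 9 = 37
  Iter 5: R0 = 37 + 9 = 46
  Iter 6: R0 = 46 + 9 = 55
Final: R0 = 55

55


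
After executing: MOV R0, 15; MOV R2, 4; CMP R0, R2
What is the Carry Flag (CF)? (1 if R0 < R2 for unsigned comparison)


Register state trace:
  MOV R0, 15  → R0 = 15
  MOV R2, 4  → R2 = 4
  CMP R0, R2  → unsigned 15 - 4: no borrow
  15 >= 4, so CF = 0
CF = 0

0


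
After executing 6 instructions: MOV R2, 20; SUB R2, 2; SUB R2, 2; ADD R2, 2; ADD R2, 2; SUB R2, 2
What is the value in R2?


Register state trace:
  MOV R2, 20  → R2 = 20
  SUB R2, 2  → R2 = 20 - 2 = 18
  SUB R2, 2  → R2 = 18 - 2 = 16
  ADD R2, 2  → R2 = 16 + 2 = 18
  ADD R2, 2  → R2 = 18 + 2 = 20
  SUB R2, 2  → R2 = 20 - 2 = 18
Final: R2 = 18

18


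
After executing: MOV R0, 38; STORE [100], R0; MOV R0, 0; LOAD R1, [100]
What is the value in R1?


Register and memory trace:
  MOV R0, 38  → R0 = 38
  STORE [100], R0  → mem[100] = 38
  MOV R0, 0  → R0 = 0
  LOAD R1, [100]  → R1 = mem[100] = 38
Final: R1 = 38

38


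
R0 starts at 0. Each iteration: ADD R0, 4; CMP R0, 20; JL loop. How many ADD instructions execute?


Loop trace (R0 starts at 0, target 20, step 4):
  ADD #1: R0 = 0 + 4 = 4  → 4 < 20, loop
  ADD #2: R0 = 4 + 4 = 8  → 8 < 20, loop
  ADD #3: R0 = 8 + 4 = 12  → 12 < 20, loop
  ADD #4: R0 = 12 + 4 = 16  → 16 < 20, loop
  ADD #5: R0 = 16 + 4 = 20  → 20 >= 20, exit
Total ADD instructions: 5

5


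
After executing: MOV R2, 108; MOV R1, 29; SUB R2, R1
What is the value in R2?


Register state trace:
  MOV R2, 108  → R2 = 108
  MOV R1, 29  → R1 = 29
  SUB R2, R1  → R2 = 108 - 29 = 79
Final: R2 = 79

79


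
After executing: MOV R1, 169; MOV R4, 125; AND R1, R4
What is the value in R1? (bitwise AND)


Register state trace:
  MOV R1, 169  → R1 = 169 (0b10101001)
  MOV R4, 125  → R4 = 125 (0b01111101)
  AND R1, R4  → R1 = 169 AND 125 = 41 (0b00101001)
Final: R1 = 41

41


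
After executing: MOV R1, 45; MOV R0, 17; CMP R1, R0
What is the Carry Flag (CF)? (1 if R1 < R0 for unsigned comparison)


Register state trace:
  MOV R1, 45  → R1 = 45
  MOV R0, 17  → R0 = 17
  CMP R1, R0  → unsigned 45 - 17: no borrow
  45 >= 17, so CF = 0
CF = 0

0


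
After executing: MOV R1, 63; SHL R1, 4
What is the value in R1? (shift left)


Register state trace:
  MOV R1, 63  → R1 = 63
  SHL R1, 4  → R1 = 63 << 4 = 63 * 2^4 = 1008
Final: R1 = 1008

1008


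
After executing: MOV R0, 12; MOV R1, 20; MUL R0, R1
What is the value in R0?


Register state trace:
  MOV R0, 12  → R0 = 12
  MOV R1, 20  → R1 = 20
  MUL R0, R1  → R0 = 12 * 20 = 240
Final: R0 = 240

240


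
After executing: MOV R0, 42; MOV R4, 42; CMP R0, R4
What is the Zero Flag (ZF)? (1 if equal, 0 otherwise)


Register state trace:
  MOV R0, 42  → R0 = 42
  MOV R4, 42  → R4 = 42
  CMP R0, R4  → computes 42 - 42 = 0
  Result is zero, so values are equal
ZF = 1

1


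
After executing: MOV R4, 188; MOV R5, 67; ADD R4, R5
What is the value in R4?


Register state trace:
  MOV R4, 188  → R4 = 188
  MOV R5, 67  → R5 = 67
  ADD R4, R5  → R4 = 188 + 67 = 255
Final: R4 = 255

255


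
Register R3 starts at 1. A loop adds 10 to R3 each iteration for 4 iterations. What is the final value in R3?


Starting value: R3 = 1
  Iter 1: R3 = 1 + 10 = 11
  Iter 2: R3 = 11 + 10 = 21
  Iter 3: R3 = 21 + 10 = 31
  Iter 4: R3 = 31 + 10 = 41
Final: R3 = 41

41


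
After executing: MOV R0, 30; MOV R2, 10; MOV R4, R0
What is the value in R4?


Register state trace:
  MOV R0, 30  → R0 = 30
  MOV R2, 10  → R2 = 10
  MOV R4, R0  → R4 = 30
Final: R4 = 30

30


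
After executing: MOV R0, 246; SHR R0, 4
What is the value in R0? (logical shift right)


Register state trace:
  MOV R0, 246  → R0 = 246
  SHR R0, 4  → R0 = 246 >> 4 = 246 // 2^4 = 15
Final: R0 = 15

15


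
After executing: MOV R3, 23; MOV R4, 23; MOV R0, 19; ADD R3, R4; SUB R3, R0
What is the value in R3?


Register state trace:
  MOV R3, 23  → R3 = 23
  MOV R4, 23  → R4 = 23
  MOV R0, 19  → R0 = 19
  ADD R3, R4  → R3 = 23 + 23 = 46
  SUB R3, R0  → R3 = 46 - 19 = 27
Final: R3 = 27

27


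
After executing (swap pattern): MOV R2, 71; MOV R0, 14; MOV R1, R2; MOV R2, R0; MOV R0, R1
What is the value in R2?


Register state trace (swap pattern):
  MOV R2, 71  → R2 = 71
  MOV R0, 14  → R0 = 14
  MOV R1, R2  → R1 = 71  (save R2)
  MOV R2, R0  → R2 = 14  (R2 gets R0's value)
  MOV R0, R1  → R0 = 71  (R0 gets saved value)
Final: R2 = 14

14


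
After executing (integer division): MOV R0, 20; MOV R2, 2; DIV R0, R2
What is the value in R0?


Register state trace:
  MOV R0, 20  → R0 = 20
  MOV R2, 2  → R2 = 2
  DIV R0, R2  → R0 = 20 // 2 = 10
Final: R0 = 10

10


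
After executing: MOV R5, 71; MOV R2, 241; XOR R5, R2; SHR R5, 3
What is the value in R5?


Register state trace:
  MOV R5, 71  → R5 = 71 (0b01000111)
  MOV R2, 241  → R2 = 241 (0b11110001)
  XOR R5, R2  → R5 = 71 XOR 241 = 182 (0b10110110)
  SHR R5, 3  → R5 = 182 >> 3 = 22
Final: R5 = 22

22


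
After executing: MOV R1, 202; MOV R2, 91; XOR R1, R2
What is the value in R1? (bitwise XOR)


Register state trace:
  MOV R1, 202  → R1 = 202 (0b11001010)
  MOV R2, 91  → R2 = 91 (0b01011011)
  XOR R1, R2  → R1 = 202 XOR 91 = 145 (0b10010001)
Final: R1 = 145

145


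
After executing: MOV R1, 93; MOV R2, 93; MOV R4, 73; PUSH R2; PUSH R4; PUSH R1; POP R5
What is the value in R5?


Stack trace (top is rightmost):
  MOV R1, 93  → R1 = 93
  MOV R2, 93  → R2 = 93
  MOV R4, 73  → R4 = 73
  PUSH R2  → stack: [93]
  PUSH R4  → stack: [93, 73]
  PUSH R1  → stack: [93, 73, 93]
  POP R5  → R5 = 93, stack: [93, 73]
Final: R5 = 93

93


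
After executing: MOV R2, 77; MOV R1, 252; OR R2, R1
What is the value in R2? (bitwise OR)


Register state trace:
  MOV R2, 77  → R2 = 77 (0b01001101)
  MOV R1, 252  → R1 = 252 (0b11111100)
  OR R2, R1   → R2 = 77 OR 252 = 253 (0b11111101)
Final: R2 = 253

253


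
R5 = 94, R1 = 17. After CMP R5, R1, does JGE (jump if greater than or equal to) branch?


Trace:
  R5 = 94, R1 = 17
  CMP R5, R1  → compares 94 vs 17
  JGE checks: is 94 greater than or equal to 17?
  94 > 17, so condition is true
Branch taken: Yes

Yes


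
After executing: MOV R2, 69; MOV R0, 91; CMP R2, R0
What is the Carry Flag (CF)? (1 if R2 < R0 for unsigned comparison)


Register state trace:
  MOV R2, 69  → R2 = 69
  MOV R0, 91  → R0 = 91
  CMP R2, R0  → unsigned 69 - 91: borrow occurs
  69 < 91, so CF = 1
CF = 1

1


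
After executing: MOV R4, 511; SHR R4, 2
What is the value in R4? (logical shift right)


Register state trace:
  MOV R4, 511  → R4 = 511
  SHR R4, 2  → R4 = 511 >> 2 = 511 // 2^2 = 127
Final: R4 = 127

127


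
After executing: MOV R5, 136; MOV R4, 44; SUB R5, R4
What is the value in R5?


Register state trace:
  MOV R5, 136  → R5 = 136
  MOV R4, 44  → R4 = 44
  SUB R5, R4  → R5 = 136 - 44 = 92
Final: R5 = 92

92


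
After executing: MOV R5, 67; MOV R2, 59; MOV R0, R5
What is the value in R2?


Register state trace:
  MOV R5, 67  → R5 = 67
  MOV R2, 59  → R2 = 59
  MOV R0, R5  → R0 = 67
Final: R2 = 59

59


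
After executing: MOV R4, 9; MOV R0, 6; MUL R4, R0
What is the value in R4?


Register state trace:
  MOV R4, 9  → R4 = 9
  MOV R0, 6  → R0 = 6
  MUL R4, R0  → R4 = 9 * 6 = 54
Final: R4 = 54

54


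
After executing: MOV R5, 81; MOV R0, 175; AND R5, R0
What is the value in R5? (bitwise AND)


Register state trace:
  MOV R5, 81  → R5 = 81 (0b01010001)
  MOV R0, 175  → R0 = 175 (0b10101111)
  AND R5, R0  → R5 = 81 AND 175 = 1 (0b00000001)
Final: R5 = 1

1


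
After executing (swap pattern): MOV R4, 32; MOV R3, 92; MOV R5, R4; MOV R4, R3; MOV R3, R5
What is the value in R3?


Register state trace (swap pattern):
  MOV R4, 32  → R4 = 32
  MOV R3, 92  → R3 = 92
  MOV R5, R4  → R5 = 32  (save R4)
  MOV R4, R3  → R4 = 92  (R4 gets R3's value)
  MOV R3, R5  → R3 = 32  (R3 gets saved value)
Final: R3 = 32

32


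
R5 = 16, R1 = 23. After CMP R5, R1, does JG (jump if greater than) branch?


Trace:
  R5 = 16, R1 = 23
  CMP R5, R1  → compares 16 vs 23
  JG checks: is 16 greater than 23?
  16 < 23, so condition is false
Branch taken: No

No


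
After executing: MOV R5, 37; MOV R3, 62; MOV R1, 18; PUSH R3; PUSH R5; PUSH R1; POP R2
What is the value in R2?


Stack trace (top is rightmost):
  MOV R5, 37  → R5 = 37
  MOV R3, 62  → R3 = 62
  MOV R1, 18  → R1 = 18
  PUSH R3  → stack: [62]
  PUSH R5  → stack: [62, 37]
  PUSH R1  → stack: [62, 37, 18]
  POP R2  → R2 = 18, stack: [62, 37]
Final: R2 = 18

18


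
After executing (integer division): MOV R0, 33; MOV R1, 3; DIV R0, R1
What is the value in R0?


Register state trace:
  MOV R0, 33  → R0 = 33
  MOV R1, 3  → R1 = 3
  DIV R0, R1  → R0 = 33 // 3 = 11
Final: R0 = 11

11


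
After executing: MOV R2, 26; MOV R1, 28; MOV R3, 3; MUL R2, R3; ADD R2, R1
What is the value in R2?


Register state trace:
  MOV R2, 26  → R2 = 26
  MOV R1, 28  → R1 = 28
  MOV R3, 3  → R3 = 3
  MUL R2, R3  → R2 = 26 * 3 = 78
  ADD R2, R1  → R2 = 78 + 28 = 106
Final: R2 = 106

106


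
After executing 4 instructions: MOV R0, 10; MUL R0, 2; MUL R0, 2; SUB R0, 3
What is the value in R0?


Register state trace:
  MOV R0, 10  → R0 = 10
  MUL R0, 2  → R0 = 10 * 2 = 20
  MUL R0, 2  → R0 = 20 * 2 = 40
  SUB R0, 3  → R0 = 40 - 3 = 37
Final: R0 = 37

37


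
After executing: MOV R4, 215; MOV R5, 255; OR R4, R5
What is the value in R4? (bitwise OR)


Register state trace:
  MOV R4, 215  → R4 = 215 (0b11010111)
  MOV R5, 255  → R5 = 255 (0b11111111)
  OR R4, R5   → R4 = 215 OR 255 = 255 (0b11111111)
Final: R4 = 255

255


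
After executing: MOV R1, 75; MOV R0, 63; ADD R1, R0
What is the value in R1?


Register state trace:
  MOV R1, 75  → R1 = 75
  MOV R0, 63  → R0 = 63
  ADD R1, R0  → R1 = 75 + 63 = 138
Final: R1 = 138

138


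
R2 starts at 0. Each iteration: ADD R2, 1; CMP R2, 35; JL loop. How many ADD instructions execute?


Loop trace (R2 starts at 0, target 35, step 1):
  ADD #1: R2 = 0 + 1 = 1  → 1 < 35, loop
  ADD #2: R2 = 1 + 1 = 2  → 2 < 35, loop
  ADD #3: R2 = 2 + 1 = 3  → 3 < 35, loop
  ADD #4: R2 = 3 + 1 = 4  → 4 < 35, loop
  ADD #5: R2 = 4 + 1 = 5  → 5 < 35, loop
  ADD #6: R2 = 5 + 1 = 6  → 6 < 35, loop
  ADD #7: R2 = 6 + 1 = 7  → 7 < 35, loop
  ADD #8: R2 = 7 + 1 = 8  → 8 < 35, loop
  ADD #9: R2 = 8 + 1 = 9  → 9 < 35, loop
  ADD #10: R2 = 9 + 1 = 10  → 10 < 35, loop
  ADD #11: R2 = 10 + 1 = 11  → 11 < 35, loop
  ADD #12: R2 = 11 + 1 = 12  → 12 < 35, loop
  ADD #13: R2 = 12 + 1 = 13  → 13 < 35, loop
  ADD #14: R2 = 13 + 1 = 14  → 14 < 35, loop
  ADD #15: R2 = 14 + 1 = 15  → 15 < 35, loop
  ADD #16: R2 = 15 + 1 = 16  → 16 < 35, loop
  ADD #17: R2 = 16 + 1 = 17  → 17 < 35, loop
  ADD #18: R2 = 17 + 1 = 18  → 18 < 35, loop
  ADD #19: R2 = 18 + 1 = 19  → 19 < 35, loop
  ADD #20: R2 = 19 + 1 = 20  → 20 < 35, loop
  ADD #21: R2 = 20 + 1 = 21  → 21 < 35, loop
  ADD #22: R2 = 21 + 1 = 22  → 22 < 35, loop
  ADD #23: R2 = 22 + 1 = 23  → 23 < 35, loop
  ADD #24: R2 = 23 + 1 = 24  → 24 < 35, loop
  ADD #25: R2 = 24 + 1 = 25  → 25 < 35, loop
  ADD #26: R2 = 25 + 1 = 26  → 26 < 35, loop
  ADD #27: R2 = 26 + 1 = 27  → 27 < 35, loop
  ADD #28: R2 = 27 + 1 = 28  → 28 < 35, loop
  ADD #29: R2 = 28 + 1 = 29  → 29 < 35, loop
  ADD #30: R2 = 29 + 1 = 30  → 30 < 35, loop
  ADD #31: R2 = 30 + 1 = 31  → 31 < 35, loop
  ADD #32: R2 = 31 + 1 = 32  → 32 < 35, loop
  ADD #33: R2 = 32 + 1 = 33  → 33 < 35, loop
  ADD #34: R2 = 33 + 1 = 34  → 34 < 35, loop
  ADD #35: R2 = 34 + 1 = 35  → 35 >= 35, exit
Total ADD instructions: 35

35


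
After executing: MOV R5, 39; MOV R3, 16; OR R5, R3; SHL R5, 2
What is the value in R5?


Register state trace:
  MOV R5, 39  → R5 = 39 (0b00100111)
  MOV R3, 16  → R3 = 16 (0b00010000)
  OR R5, R3  → R5 = 39 OR 16 = 55 (0b00110111)
  SHL R5, 2  → R5 = 55 << 2 = 220
Final: R5 = 220

220


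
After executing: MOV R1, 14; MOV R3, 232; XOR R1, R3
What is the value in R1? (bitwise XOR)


Register state trace:
  MOV R1, 14  → R1 = 14 (0b00001110)
  MOV R3, 232  → R3 = 232 (0b11101000)
  XOR R1, R3  → R1 = 14 XOR 232 = 230 (0b11100110)
Final: R1 = 230

230


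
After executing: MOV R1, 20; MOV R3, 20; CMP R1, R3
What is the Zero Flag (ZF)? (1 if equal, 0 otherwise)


Register state trace:
  MOV R1, 20  → R1 = 20
  MOV R3, 20  → R3 = 20
  CMP R1, R3  → computes 20 - 20 = 0
  Result is zero, so values are equal
ZF = 1

1


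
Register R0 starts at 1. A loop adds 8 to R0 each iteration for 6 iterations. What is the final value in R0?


Starting value: R0 = 1
  Iter 1: R0 = 1 + 8 = 9
  Iter 2: R0 = 9 + 8 = 17
  Iter 3: R0 = 17 + 8 = 25
  Iter 4: R0 = 25 + 8 = 33
  Iter 5: R0 = 33 + 8 = 41
  Iter 6: R0 = 41 + 8 = 49
Final: R0 = 49

49


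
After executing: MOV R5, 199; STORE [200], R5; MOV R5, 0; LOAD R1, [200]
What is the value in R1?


Register and memory trace:
  MOV R5, 199  → R5 = 199
  STORE [200], R5  → mem[200] = 199
  MOV R5, 0  → R5 = 0
  LOAD R1, [200]  → R1 = mem[200] = 199
Final: R1 = 199

199


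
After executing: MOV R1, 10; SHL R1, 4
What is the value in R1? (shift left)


Register state trace:
  MOV R1, 10  → R1 = 10
  SHL R1, 4  → R1 = 10 << 4 = 10 * 2^4 = 160
Final: R1 = 160

160


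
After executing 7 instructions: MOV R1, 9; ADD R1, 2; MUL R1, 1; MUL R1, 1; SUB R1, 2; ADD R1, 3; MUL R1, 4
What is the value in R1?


Register state trace:
  MOV R1, 9  → R1 = 9
  ADD R1, 2  → R1 = 9 + 2 = 11
  MUL R1, 1  → R1 = 11 * 1 = 11
  MUL R1, 1  → R1 = 11 * 1 = 11
  SUB R1, 2  → R1 = 11 - 2 = 9
  ADD R1, 3  → R1 = 9 + 3 = 12
  MUL R1, 4  → R1 = 12 * 4 = 48
Final: R1 = 48

48


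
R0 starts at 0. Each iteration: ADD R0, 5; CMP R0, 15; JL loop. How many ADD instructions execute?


Loop trace (R0 starts at 0, target 15, step 5):
  ADD #1: R0 = 0 + 5 = 5  → 5 < 15, loop
  ADD #2: R0 = 5 + 5 = 10  → 10 < 15, loop
  ADD #3: R0 = 10 + 5 = 15  → 15 >= 15, exit
Total ADD instructions: 3

3


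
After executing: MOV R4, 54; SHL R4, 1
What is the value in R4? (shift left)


Register state trace:
  MOV R4, 54  → R4 = 54
  SHL R4, 1  → R4 = 54 << 1 = 54 * 2^1 = 108
Final: R4 = 108

108


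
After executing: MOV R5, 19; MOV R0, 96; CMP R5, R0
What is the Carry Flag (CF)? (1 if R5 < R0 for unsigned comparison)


Register state trace:
  MOV R5, 19  → R5 = 19
  MOV R0, 96  → R0 = 96
  CMP R5, R0  → unsigned 19 - 96: borrow occurs
  19 < 96, so CF = 1
CF = 1

1


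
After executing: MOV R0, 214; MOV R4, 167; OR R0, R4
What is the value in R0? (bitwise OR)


Register state trace:
  MOV R0, 214  → R0 = 214 (0b11010110)
  MOV R4, 167  → R4 = 167 (0b10100111)
  OR R0, R4   → R0 = 214 OR 167 = 247 (0b11110111)
Final: R0 = 247

247


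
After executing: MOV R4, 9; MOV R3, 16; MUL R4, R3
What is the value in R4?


Register state trace:
  MOV R4, 9  → R4 = 9
  MOV R3, 16  → R3 = 16
  MUL R4, R3  → R4 = 9 * 16 = 144
Final: R4 = 144

144


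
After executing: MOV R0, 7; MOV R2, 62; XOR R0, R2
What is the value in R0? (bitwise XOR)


Register state trace:
  MOV R0, 7  → R0 = 7 (0b00000111)
  MOV R2, 62  → R2 = 62 (0b00111110)
  XOR R0, R2  → R0 = 7 XOR 62 = 57 (0b00111001)
Final: R0 = 57

57


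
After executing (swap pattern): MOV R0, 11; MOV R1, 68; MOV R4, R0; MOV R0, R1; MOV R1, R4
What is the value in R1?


Register state trace (swap pattern):
  MOV R0, 11  → R0 = 11
  MOV R1, 68  → R1 = 68
  MOV R4, R0  → R4 = 11  (save R0)
  MOV R0, R1  → R0 = 68  (R0 gets R1's value)
  MOV R1, R4  → R1 = 11  (R1 gets saved value)
Final: R1 = 11

11


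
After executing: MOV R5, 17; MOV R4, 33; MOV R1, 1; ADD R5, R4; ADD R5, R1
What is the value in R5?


Register state trace:
  MOV R5, 17  → R5 = 17
  MOV R4, 33  → R4 = 33
  MOV R1, 1  → R1 = 1
  ADD R5, R4  → R5 = 17 + 33 = 50
  ADD R5, R1  → R5 = 50 + 1 = 51
Final: R5 = 51

51


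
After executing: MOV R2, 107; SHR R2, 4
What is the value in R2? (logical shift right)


Register state trace:
  MOV R2, 107  → R2 = 107
  SHR R2, 4  → R2 = 107 >> 4 = 107 // 2^4 = 6
Final: R2 = 6

6


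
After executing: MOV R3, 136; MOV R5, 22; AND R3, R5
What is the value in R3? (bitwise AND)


Register state trace:
  MOV R3, 136  → R3 = 136 (0b10001000)
  MOV R5, 22  → R5 = 22 (0b00010110)
  AND R3, R5  → R3 = 136 AND 22 = 0 (0b00000000)
Final: R3 = 0

0


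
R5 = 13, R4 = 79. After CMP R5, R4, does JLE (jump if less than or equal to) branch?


Trace:
  R5 = 13, R4 = 79
  CMP R5, R4  → compares 13 vs 79
  JLE checks: is 13 less than or equal to 79?
  13 < 79, so condition is true
Branch taken: Yes

Yes


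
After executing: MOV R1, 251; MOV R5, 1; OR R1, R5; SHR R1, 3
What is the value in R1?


Register state trace:
  MOV R1, 251  → R1 = 251 (0b11111011)
  MOV R5, 1  → R5 = 1 (0b00000001)
  OR R1, R5  → R1 = 251 OR 1 = 251 (0b11111011)
  SHR R1, 3  → R1 = 251 >> 3 = 31
Final: R1 = 31

31


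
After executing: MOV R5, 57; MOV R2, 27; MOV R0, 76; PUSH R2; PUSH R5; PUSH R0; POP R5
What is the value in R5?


Stack trace (top is rightmost):
  MOV R5, 57  → R5 = 57
  MOV R2, 27  → R2 = 27
  MOV R0, 76  → R0 = 76
  PUSH R2  → stack: [27]
  PUSH R5  → stack: [27, 57]
  PUSH R0  → stack: [27, 57, 76]
  POP R5  → R5 = 76, stack: [27, 57]
Final: R5 = 76

76


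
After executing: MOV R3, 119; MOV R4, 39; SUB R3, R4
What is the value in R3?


Register state trace:
  MOV R3, 119  → R3 = 119
  MOV R4, 39  → R4 = 39
  SUB R3, R4  → R3 = 119 - 39 = 80
Final: R3 = 80

80


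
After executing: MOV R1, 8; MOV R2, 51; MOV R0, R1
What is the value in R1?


Register state trace:
  MOV R1, 8  → R1 = 8
  MOV R2, 51  → R2 = 51
  MOV R0, R1  → R0 = 8
Final: R1 = 8

8


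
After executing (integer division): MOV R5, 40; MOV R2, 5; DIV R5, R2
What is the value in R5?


Register state trace:
  MOV R5, 40  → R5 = 40
  MOV R2, 5  → R2 = 5
  DIV R5, R2  → R5 = 40 // 5 = 8
Final: R5 = 8

8


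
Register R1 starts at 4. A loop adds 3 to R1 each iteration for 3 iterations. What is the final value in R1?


Starting value: R1 = 4
  Iter 1: R1 = 4 + 3 = 7
  Iter 2: R1 = 7 + 3 = 10
  Iter 3: R1 = 10 + 3 = 13
Final: R1 = 13

13


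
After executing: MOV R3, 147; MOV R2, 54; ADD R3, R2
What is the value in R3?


Register state trace:
  MOV R3, 147  → R3 = 147
  MOV R2, 54  → R2 = 54
  ADD R3, R2  → R3 = 147 + 54 = 201
Final: R3 = 201

201


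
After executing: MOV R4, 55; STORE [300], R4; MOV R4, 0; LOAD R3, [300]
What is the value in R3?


Register and memory trace:
  MOV R4, 55  → R4 = 55
  STORE [300], R4  → mem[300] = 55
  MOV R4, 0  → R4 = 0
  LOAD R3, [300]  → R3 = mem[300] = 55
Final: R3 = 55

55


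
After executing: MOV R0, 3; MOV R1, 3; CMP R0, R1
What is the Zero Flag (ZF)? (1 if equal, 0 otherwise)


Register state trace:
  MOV R0, 3  → R0 = 3
  MOV R1, 3  → R1 = 3
  CMP R0, R1  → computes 3 - 3 = 0
  Result is zero, so values are equal
ZF = 1

1


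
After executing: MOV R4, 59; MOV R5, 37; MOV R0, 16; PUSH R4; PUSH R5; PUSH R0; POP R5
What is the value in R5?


Stack trace (top is rightmost):
  MOV R4, 59  → R4 = 59
  MOV R5, 37  → R5 = 37
  MOV R0, 16  → R0 = 16
  PUSH R4  → stack: [59]
  PUSH R5  → stack: [59, 37]
  PUSH R0  → stack: [59, 37, 16]
  POP R5  → R5 = 16, stack: [59, 37]
Final: R5 = 16

16


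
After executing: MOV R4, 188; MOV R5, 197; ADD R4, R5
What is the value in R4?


Register state trace:
  MOV R4, 188  → R4 = 188
  MOV R5, 197  → R5 = 197
  ADD R4, R5  → R4 = 188 + 197 = 385
Final: R4 = 385

385


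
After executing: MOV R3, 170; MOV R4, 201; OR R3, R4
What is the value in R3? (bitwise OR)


Register state trace:
  MOV R3, 170  → R3 = 170 (0b10101010)
  MOV R4, 201  → R4 = 201 (0b11001001)
  OR R3, R4   → R3 = 170 OR 201 = 235 (0b11101011)
Final: R3 = 235

235


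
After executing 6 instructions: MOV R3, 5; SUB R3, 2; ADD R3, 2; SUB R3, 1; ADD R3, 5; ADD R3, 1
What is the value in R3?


Register state trace:
  MOV R3, 5  → R3 = 5
  SUB R3, 2  → R3 = 5 - 2 = 3
  ADD R3, 2  → R3 = 3 + 2 = 5
  SUB R3, 1  → R3 = 5 - 1 = 4
  ADD R3, 5  → R3 = 4 + 5 = 9
  ADD R3, 1  → R3 = 9 + 1 = 10
Final: R3 = 10

10


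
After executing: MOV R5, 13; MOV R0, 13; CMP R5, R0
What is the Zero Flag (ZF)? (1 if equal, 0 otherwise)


Register state trace:
  MOV R5, 13  → R5 = 13
  MOV R0, 13  → R0 = 13
  CMP R5, R0  → computes 13 - 13 = 0
  Result is zero, so values are equal
ZF = 1

1


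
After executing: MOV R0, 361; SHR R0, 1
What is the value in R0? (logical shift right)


Register state trace:
  MOV R0, 361  → R0 = 361
  SHR R0, 1  → R0 = 361 >> 1 = 361 // 2^1 = 180
Final: R0 = 180

180


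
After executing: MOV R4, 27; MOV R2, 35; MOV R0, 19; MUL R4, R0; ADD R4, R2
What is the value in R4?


Register state trace:
  MOV R4, 27  → R4 = 27
  MOV R2, 35  → R2 = 35
  MOV R0, 19  → R0 = 19
  MUL R4, R0  → R4 = 27 * 19 = 513
  ADD R4, R2  → R4 = 513 + 35 = 548
Final: R4 = 548

548


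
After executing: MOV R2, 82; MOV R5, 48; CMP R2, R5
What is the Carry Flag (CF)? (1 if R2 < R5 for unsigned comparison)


Register state trace:
  MOV R2, 82  → R2 = 82
  MOV R5, 48  → R5 = 48
  CMP R2, R5  → unsigned 82 - 48: no borrow
  82 >= 48, so CF = 0
CF = 0

0


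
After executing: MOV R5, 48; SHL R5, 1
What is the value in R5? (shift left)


Register state trace:
  MOV R5, 48  → R5 = 48
  SHL R5, 1  → R5 = 48 << 1 = 48 * 2^1 = 96
Final: R5 = 96

96


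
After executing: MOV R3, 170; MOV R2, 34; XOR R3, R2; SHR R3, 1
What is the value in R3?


Register state trace:
  MOV R3, 170  → R3 = 170 (0b10101010)
  MOV R2, 34  → R2 = 34 (0b00100010)
  XOR R3, R2  → R3 = 170 XOR 34 = 136 (0b10001000)
  SHR R3, 1  → R3 = 136 >> 1 = 68
Final: R3 = 68

68
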